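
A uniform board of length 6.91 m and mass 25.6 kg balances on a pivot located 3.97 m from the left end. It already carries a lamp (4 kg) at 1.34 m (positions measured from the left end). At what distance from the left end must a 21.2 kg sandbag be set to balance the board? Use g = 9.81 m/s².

x ≈ 5.09 m from the left end

Choose the pivot (at 3.97 m from the left end) as the axis so the support reaction has zero arm there.
Beam weight: 25.6 × 9.81 = 251.1 N down at 3.455 m → arm 0.515 m, τ = 251.1 × 0.515 = 129.3 N·m counterclockwise.
Lamp: 4 × 9.81 = 39.24 N down at 1.34 m → arm 2.63 m, τ = 39.24 × 2.63 = 103.2 N·m counterclockwise.
Net moment of existing loads = 232.5 N·m counterclockwise.
The sandbag weighs 21.2 × 9.81 = 208 N and must supply an equal clockwise moment, so its lever arm about the pivot is 232.5 / 208 = 1.12 m.
That puts it at 3.97 + 1.12 = 5.09 m from the left end.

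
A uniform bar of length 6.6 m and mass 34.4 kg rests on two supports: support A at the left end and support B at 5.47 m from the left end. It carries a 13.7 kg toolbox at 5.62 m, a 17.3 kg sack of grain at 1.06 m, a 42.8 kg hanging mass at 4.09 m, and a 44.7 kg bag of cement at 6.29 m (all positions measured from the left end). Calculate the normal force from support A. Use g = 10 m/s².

Take moments about support B.
Beam weight: 34.4 × 10 = 344 N down at 3.3 m → arm 2.17 m, τ = 344 × 2.17 = 746.5 N·m counterclockwise.
Toolbox: 13.7 × 10 = 137 N down at 5.62 m → arm 0.15 m, τ = 137 × 0.15 = 20.55 N·m clockwise.
Sack of grain: 17.3 × 10 = 173 N down at 1.06 m → arm 4.41 m, τ = 173 × 4.41 = 762.9 N·m counterclockwise.
Hanging mass: 42.8 × 10 = 428 N down at 4.09 m → arm 1.38 m, τ = 428 × 1.38 = 590.6 N·m counterclockwise.
Bag of cement: 44.7 × 10 = 447 N down at 6.29 m → arm 0.82 m, τ = 447 × 0.82 = 366.5 N·m clockwise.
Net load moment about support B = 1713 N·m counterclockwise.
Reaction R at support A is upward at 0 m, arm 5.47 m → moment R × 5.47 clockwise.
Setting net torque to zero: R × 5.47 = 1713 → R = 313 N.

R_A ≈ 313 N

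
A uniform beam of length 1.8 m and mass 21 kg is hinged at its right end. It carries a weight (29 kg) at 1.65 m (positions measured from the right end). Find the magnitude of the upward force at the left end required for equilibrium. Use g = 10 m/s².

Choose the right end as the axis so the unknown pivot reaction has zero arm there.
Beam weight: 21 × 10 = 210 N down at 0.9 m → arm 0.9 m, τ = 210 × 0.9 = 189 N·m counterclockwise.
Weight: 29 × 10 = 290 N down at 1.65 m → arm 1.65 m, τ = 290 × 1.65 = 478.5 N·m counterclockwise.
Net moment of the loads = 667.5 N·m counterclockwise.
The upward force F acts at the left end, arm 1.8 m, giving F × 1.8 clockwise.
Στ = 0 ⇒ F × 1.8 = 667.5 ⇒ F = 667.5 / 1.8 = 371 N.

F ≈ 371 N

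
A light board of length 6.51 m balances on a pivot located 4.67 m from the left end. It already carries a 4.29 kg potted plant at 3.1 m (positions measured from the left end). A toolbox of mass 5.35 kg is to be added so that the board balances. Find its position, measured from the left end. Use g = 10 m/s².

About the pivot (at 4.67 m from the left end):
Potted plant: 4.29 × 10 = 42.9 N down at 3.1 m → arm 1.57 m, τ = 42.9 × 1.57 = 67.35 N·m counterclockwise.
Net moment of existing loads = 67.35 N·m counterclockwise.
The toolbox weighs 5.35 × 10 = 53.5 N and must supply an equal clockwise moment, so its lever arm about the pivot is 67.35 / 53.5 = 1.26 m.
That puts it at 4.67 + 1.26 = 5.93 m from the left end.

x ≈ 5.93 m from the left end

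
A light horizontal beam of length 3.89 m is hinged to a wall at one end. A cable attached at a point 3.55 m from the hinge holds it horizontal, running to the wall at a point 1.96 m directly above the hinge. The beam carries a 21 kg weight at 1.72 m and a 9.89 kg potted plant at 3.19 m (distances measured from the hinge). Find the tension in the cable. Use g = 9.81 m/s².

T ≈ 387 N

Choose the hinge as the axis so the unknown hinge reaction has zero arm there.
Weight: 21 × 9.81 = 206 N down at 1.72 m → arm 1.72 m, τ = 206 × 1.72 = 354.3 N·m clockwise.
Potted plant: 9.89 × 9.81 = 97.02 N down at 3.19 m → arm 3.19 m, τ = 97.02 × 3.19 = 309.5 N·m clockwise.
Total clockwise load moment = 663.8 N·m.
The cable tension T acts at 3.55 m; only its component perpendicular to the beam, T sinθ, produces torque. sinθ = h/√(h²+d²) = 1.96/√(1.96²+3.55²) = 0.4833.
For rotational equilibrium, T × 3.55 × 0.4833 = 663.8, so T = 663.8 / 1.716 = 387 N.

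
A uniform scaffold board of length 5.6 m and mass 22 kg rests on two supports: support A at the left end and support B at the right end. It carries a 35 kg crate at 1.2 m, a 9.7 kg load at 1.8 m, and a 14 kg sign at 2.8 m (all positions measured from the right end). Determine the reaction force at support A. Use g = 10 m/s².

Sum moments about support B (its reaction then has zero moment arm).
Beam weight: 22 × 10 = 220 N down at 2.8 m → arm 2.8 m, τ = 220 × 2.8 = 616 N·m counterclockwise.
Crate: 35 × 10 = 350 N down at 1.2 m → arm 1.2 m, τ = 350 × 1.2 = 420 N·m counterclockwise.
Load: 9.7 × 10 = 97 N down at 1.8 m → arm 1.8 m, τ = 97 × 1.8 = 174.6 N·m counterclockwise.
Sign: 14 × 10 = 140 N down at 2.8 m → arm 2.8 m, τ = 140 × 2.8 = 392 N·m counterclockwise.
Net load moment about support B = 1603 N·m counterclockwise.
Reaction R at support A is upward at 5.6 m, arm 5.6 m → moment R × 5.6 clockwise.
For rotational equilibrium, R × 5.6 = 1603, so R = 286 N.

R_A ≈ 286 N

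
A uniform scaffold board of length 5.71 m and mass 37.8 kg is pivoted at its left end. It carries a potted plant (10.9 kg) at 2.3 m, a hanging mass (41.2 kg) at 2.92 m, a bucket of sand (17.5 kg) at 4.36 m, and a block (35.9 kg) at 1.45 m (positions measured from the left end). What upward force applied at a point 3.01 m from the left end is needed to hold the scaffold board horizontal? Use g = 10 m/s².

F ≈ 1270 N

Taking torques about the left end:
Beam weight: 37.8 × 10 = 378 N down at 2.855 m → arm 2.855 m, τ = 378 × 2.855 = 1079 N·m clockwise.
Potted plant: 10.9 × 10 = 109 N down at 2.3 m → arm 2.3 m, τ = 109 × 2.3 = 250.7 N·m clockwise.
Hanging mass: 41.2 × 10 = 412 N down at 2.92 m → arm 2.92 m, τ = 412 × 2.92 = 1203 N·m clockwise.
Bucket of sand: 17.5 × 10 = 175 N down at 4.36 m → arm 4.36 m, τ = 175 × 4.36 = 763 N·m clockwise.
Block: 35.9 × 10 = 359 N down at 1.45 m → arm 1.45 m, τ = 359 × 1.45 = 520.5 N·m clockwise.
Net moment of the loads = 3816 N·m clockwise.
The upward force F acts at a point 3.01 m from the left end, arm 3.01 m, giving F × 3.01 counterclockwise.
Στ = 0 ⇒ F × 3.01 = 3816 ⇒ F = 3816 / 3.01 = 1270 N.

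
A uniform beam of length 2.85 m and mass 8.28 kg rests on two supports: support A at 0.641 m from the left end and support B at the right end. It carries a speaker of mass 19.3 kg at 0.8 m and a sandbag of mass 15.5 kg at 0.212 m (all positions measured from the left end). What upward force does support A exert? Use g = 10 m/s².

Taking torques about support B:
Beam weight: 8.28 × 10 = 82.8 N down at 1.425 m → arm 1.425 m, τ = 82.8 × 1.425 = 118 N·m counterclockwise.
Speaker: 19.3 × 10 = 193 N down at 0.8 m → arm 2.05 m, τ = 193 × 2.05 = 395.6 N·m counterclockwise.
Sandbag: 15.5 × 10 = 155 N down at 0.212 m → arm 2.638 m, τ = 155 × 2.638 = 408.9 N·m counterclockwise.
Net load moment about support B = 922.5 N·m counterclockwise.
Reaction R at support A is upward at 0.641 m, arm 2.209 m → moment R × 2.209 clockwise.
For rotational equilibrium, R × 2.209 = 922.5, so R = 418 N.

R_A ≈ 418 N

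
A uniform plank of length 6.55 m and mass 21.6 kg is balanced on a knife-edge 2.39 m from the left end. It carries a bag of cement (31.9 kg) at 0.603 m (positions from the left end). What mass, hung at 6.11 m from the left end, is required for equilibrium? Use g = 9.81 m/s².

m ≈ 10.2 kg

Take moments about the knife-edge (at 2.39 m from the left end).
Beam weight: 21.6 × 9.81 = 211.9 N down at 3.275 m → arm 0.885 m, τ = 211.9 × 0.885 = 187.5 N·m clockwise.
Bag of cement: 31.9 × 9.81 = 312.9 N down at 0.603 m → arm 1.787 m, τ = 312.9 × 1.787 = 559.2 N·m counterclockwise.
Net moment of known loads = 371.7 N·m counterclockwise.
An unknown mass m at 6.11 m has arm 3.72 m; its moment is m·g·3.72 clockwise.
Setting net torque to zero: m × 9.81 × 3.72 = 371.7 → m = 371.7 / (9.81 × 3.72) = 10.2 kg.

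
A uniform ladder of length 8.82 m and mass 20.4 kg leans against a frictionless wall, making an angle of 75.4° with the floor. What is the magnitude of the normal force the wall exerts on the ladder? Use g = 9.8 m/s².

About the foot of the ladder:
Ladder weight 20.4×9.8 = 199.9 N acts at 4.41 m along the ladder; its horizontal arm is 4.41·cos75.4° = 1.112 m → τ = 222.3 N·m clockwise.
Wall normal N acts horizontally at the top; its moment arm is the height L sinθ = 8.82·sin75.4° = 8.535 m, counterclockwise.
Setting net torque to zero: N × 8.535 = 222.3 → N = 26 N.

N_wall ≈ 26 N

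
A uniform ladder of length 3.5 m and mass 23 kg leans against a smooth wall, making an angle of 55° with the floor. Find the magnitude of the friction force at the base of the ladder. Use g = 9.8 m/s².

f ≈ 78.9 N

About the foot of the ladder:
Ladder weight 23×9.8 = 225.4 N acts at 1.75 m along the ladder; its horizontal arm is 1.75·cos55° = 1.004 m → τ = 226.3 N·m clockwise.
Wall normal N acts horizontally at the top; its moment arm is the height L sinθ = 3.5·sin55° = 2.867 m, counterclockwise.
For rotational equilibrium, N × 2.867 = 226.3, so N = 78.9 N.
ΣFx = 0: friction at the foot balances the wall's push, so f = N_wall = 78.9 N.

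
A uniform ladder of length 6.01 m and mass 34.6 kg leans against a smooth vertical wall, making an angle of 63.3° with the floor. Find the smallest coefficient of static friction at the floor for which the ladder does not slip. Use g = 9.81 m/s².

μ_min ≈ 0.251

Take moments about the foot of the ladder.
Ladder weight 34.6×9.81 = 339.4 N acts at 3.005 m along the ladder; its horizontal arm is 3.005·cos63.3° = 1.35 m → τ = 458.2 N·m clockwise.
Wall normal N acts horizontally at the top; its moment arm is the height L sinθ = 6.01·sin63.3° = 5.369 m, counterclockwise.
For rotational equilibrium, N × 5.369 = 458.2, so N = 85.34 N.
ΣFx = 0 ⇒ f = N_wall = 85.34 N. ΣFy = 0 ⇒ N_floor = 339.4 N.
μ_min = f / N_floor = 85.34 / 339.4 = 0.251.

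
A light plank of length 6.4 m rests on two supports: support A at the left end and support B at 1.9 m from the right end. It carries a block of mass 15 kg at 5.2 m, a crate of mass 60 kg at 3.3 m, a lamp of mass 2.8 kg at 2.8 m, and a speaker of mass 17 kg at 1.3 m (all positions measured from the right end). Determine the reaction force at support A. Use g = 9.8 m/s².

R_A ≈ 274 N

Choose support B as the axis so its reaction then has zero moment arm.
Block: 15 × 9.8 = 147 N down at 5.2 m → arm 3.3 m, τ = 147 × 3.3 = 485.1 N·m counterclockwise.
Crate: 60 × 9.8 = 588 N down at 3.3 m → arm 1.4 m, τ = 588 × 1.4 = 823.2 N·m counterclockwise.
Lamp: 2.8 × 9.8 = 27.44 N down at 2.8 m → arm 0.9 m, τ = 27.44 × 0.9 = 24.7 N·m counterclockwise.
Speaker: 17 × 9.8 = 166.6 N down at 1.3 m → arm 0.6 m, τ = 166.6 × 0.6 = 99.96 N·m clockwise.
Net load moment about support B = 1233 N·m counterclockwise.
Reaction R at support A is upward at 6.4 m, arm 4.5 m → moment R × 4.5 clockwise.
Balancing moments: R × 4.5 = 1233, giving R = 274 N.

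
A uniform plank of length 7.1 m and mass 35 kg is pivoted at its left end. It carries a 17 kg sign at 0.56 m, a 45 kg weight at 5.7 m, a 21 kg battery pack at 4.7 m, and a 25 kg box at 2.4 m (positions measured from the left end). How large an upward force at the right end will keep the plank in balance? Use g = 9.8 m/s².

Choose the left end as the axis so the unknown pivot reaction has zero arm there.
Beam weight: 35 × 9.8 = 343 N down at 3.55 m → arm 3.55 m, τ = 343 × 3.55 = 1218 N·m clockwise.
Sign: 17 × 9.8 = 166.6 N down at 0.56 m → arm 0.56 m, τ = 166.6 × 0.56 = 93.3 N·m clockwise.
Weight: 45 × 9.8 = 441 N down at 5.7 m → arm 5.7 m, τ = 441 × 5.7 = 2514 N·m clockwise.
Battery pack: 21 × 9.8 = 205.8 N down at 4.7 m → arm 4.7 m, τ = 205.8 × 4.7 = 967.3 N·m clockwise.
Box: 25 × 9.8 = 245 N down at 2.4 m → arm 2.4 m, τ = 245 × 2.4 = 588 N·m clockwise.
Net moment of the loads = 5381 N·m clockwise.
The upward force F acts at the right end, arm 7.1 m, giving F × 7.1 counterclockwise.
For rotational equilibrium, F × 7.1 = 5381, so F = 5381 / 7.1 = 758 N.

F ≈ 758 N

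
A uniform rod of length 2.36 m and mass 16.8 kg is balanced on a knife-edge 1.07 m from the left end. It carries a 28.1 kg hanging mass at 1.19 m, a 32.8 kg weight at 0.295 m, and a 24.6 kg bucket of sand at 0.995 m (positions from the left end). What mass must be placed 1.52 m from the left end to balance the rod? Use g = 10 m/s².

m ≈ 49 kg

Choose the knife-edge (at 1.07 m from the left end) as the axis so the support reaction has zero arm there.
Beam weight: 16.8 × 10 = 168 N down at 1.18 m → arm 0.11 m, τ = 168 × 0.11 = 18.48 N·m clockwise.
Hanging mass: 28.1 × 10 = 281 N down at 1.19 m → arm 0.12 m, τ = 281 × 0.12 = 33.72 N·m clockwise.
Weight: 32.8 × 10 = 328 N down at 0.295 m → arm 0.775 m, τ = 328 × 0.775 = 254.2 N·m counterclockwise.
Bucket of sand: 24.6 × 10 = 246 N down at 0.995 m → arm 0.075 m, τ = 246 × 0.075 = 18.45 N·m counterclockwise.
Net moment of known loads = 220.4 N·m counterclockwise.
An unknown mass m at 1.52 m has arm 0.45 m; its moment is m·g·0.45 clockwise.
Setting net torque to zero: m × 10 × 0.45 = 220.4 → m = 220.4 / (10 × 0.45) = 49 kg.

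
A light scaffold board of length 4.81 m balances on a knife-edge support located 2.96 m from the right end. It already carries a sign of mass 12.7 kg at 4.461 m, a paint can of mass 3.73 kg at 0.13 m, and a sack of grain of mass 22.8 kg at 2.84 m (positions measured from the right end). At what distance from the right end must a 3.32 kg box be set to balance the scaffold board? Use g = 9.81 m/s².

x ≈ 1.22 m from the right end

Sum moments about the knife-edge support (at 2.96 m from the right end) (the support reaction has zero arm there).
Sign: 12.7 × 9.81 = 124.6 N down at 4.461 m → arm 1.501 m, τ = 124.6 × 1.501 = 187 N·m counterclockwise.
Paint can: 3.73 × 9.81 = 36.59 N down at 0.13 m → arm 2.83 m, τ = 36.59 × 2.83 = 103.5 N·m clockwise.
Sack of grain: 22.8 × 9.81 = 223.7 N down at 2.84 m → arm 0.12 m, τ = 223.7 × 0.12 = 26.84 N·m clockwise.
Net moment of existing loads = 56.66 N·m counterclockwise.
The box weighs 3.32 × 9.81 = 32.57 N and must supply an equal clockwise moment, so its lever arm about the knife-edge support is 56.66 / 32.57 = 1.74 m.
That puts it at 2.96 − 1.74 = 1.22 m from the right end.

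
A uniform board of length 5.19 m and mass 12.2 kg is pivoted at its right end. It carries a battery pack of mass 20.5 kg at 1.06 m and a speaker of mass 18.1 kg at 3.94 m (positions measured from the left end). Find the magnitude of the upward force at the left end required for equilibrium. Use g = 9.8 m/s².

Taking torques about the right end:
Beam weight: 12.2 × 9.8 = 119.6 N down at 2.595 m → arm 2.595 m, τ = 119.6 × 2.595 = 310.4 N·m counterclockwise.
Battery pack: 20.5 × 9.8 = 200.9 N down at 1.06 m → arm 4.13 m, τ = 200.9 × 4.13 = 829.7 N·m counterclockwise.
Speaker: 18.1 × 9.8 = 177.4 N down at 3.94 m → arm 1.25 m, τ = 177.4 × 1.25 = 221.8 N·m counterclockwise.
Net moment of the loads = 1362 N·m counterclockwise.
The upward force F acts at the left end, arm 5.19 m, giving F × 5.19 clockwise.
Setting net torque to zero: F × 5.19 = 1362 → F = 1362 / 5.19 = 262 N.

F ≈ 262 N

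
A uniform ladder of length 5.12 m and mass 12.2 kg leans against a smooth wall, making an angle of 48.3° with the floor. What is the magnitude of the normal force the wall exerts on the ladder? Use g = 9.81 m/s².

N_wall ≈ 53.3 N

Sum moments about the foot of the ladder (the floor normal and friction both act there and drop out).
Ladder weight 12.2×9.81 = 119.7 N acts at 2.56 m along the ladder; its horizontal arm is 2.56·cos48.3° = 1.703 m → τ = 203.8 N·m clockwise.
Wall normal N acts horizontally at the top; its moment arm is the height L sinθ = 5.12·sin48.3° = 3.823 m, counterclockwise.
Setting net torque to zero: N × 3.823 = 203.8 → N = 53.3 N.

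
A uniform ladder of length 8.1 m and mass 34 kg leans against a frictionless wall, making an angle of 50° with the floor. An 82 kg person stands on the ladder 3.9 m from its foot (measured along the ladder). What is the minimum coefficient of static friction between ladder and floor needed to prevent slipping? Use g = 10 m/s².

Sum moments about the foot of the ladder (the floor normal and friction both act there and drop out).
Ladder weight 34×10 = 340 N acts at 4.05 m along the ladder; its horizontal arm is 4.05·cos50° = 2.603 m → τ = 885 N·m clockwise.
Person: 82×10 = 820 N at 3.9 m → arm 2.507 m → τ = 2056 N·m clockwise.
Wall normal N acts horizontally at the top; its moment arm is the height L sinθ = 8.1·sin50° = 6.205 m, counterclockwise.
Στ = 0 ⇒ N × 6.205 = 2941 ⇒ N = 474 N.
ΣFx = 0 ⇒ f = N_wall = 474 N. ΣFy = 0 ⇒ N_floor = 1160 N.
μ_min = f / N_floor = 474 / 1160 = 0.409.

μ_min ≈ 0.409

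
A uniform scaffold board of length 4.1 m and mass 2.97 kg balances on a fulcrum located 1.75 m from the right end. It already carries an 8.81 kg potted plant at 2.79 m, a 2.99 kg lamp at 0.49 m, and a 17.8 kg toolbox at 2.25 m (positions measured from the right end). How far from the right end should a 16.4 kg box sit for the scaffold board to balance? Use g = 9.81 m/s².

x ≈ 0.824 m from the right end

Taking torques about the fulcrum (at 1.75 m from the right end):
Beam weight: 2.97 × 9.81 = 29.14 N down at 2.05 m → arm 0.3 m, τ = 29.14 × 0.3 = 8.742 N·m counterclockwise.
Potted plant: 8.81 × 9.81 = 86.43 N down at 2.79 m → arm 1.04 m, τ = 86.43 × 1.04 = 89.89 N·m counterclockwise.
Lamp: 2.99 × 9.81 = 29.33 N down at 0.49 m → arm 1.26 m, τ = 29.33 × 1.26 = 36.96 N·m clockwise.
Toolbox: 17.8 × 9.81 = 174.6 N down at 2.25 m → arm 0.5 m, τ = 174.6 × 0.5 = 87.3 N·m counterclockwise.
Net moment of existing loads = 149 N·m counterclockwise.
The box weighs 16.4 × 9.81 = 160.9 N and must supply an equal clockwise moment, so its lever arm about the fulcrum is 149 / 160.9 = 0.926 m.
That puts it at 1.75 − 0.926 = 0.824 m from the right end.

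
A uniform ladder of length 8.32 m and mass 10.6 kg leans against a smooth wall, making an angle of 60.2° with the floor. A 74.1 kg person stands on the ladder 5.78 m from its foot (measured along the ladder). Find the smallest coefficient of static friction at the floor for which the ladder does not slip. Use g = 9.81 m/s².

μ_min ≈ 0.384

Take moments about the foot of the ladder.
Ladder weight 10.6×9.81 = 104 N acts at 4.16 m along the ladder; its horizontal arm is 4.16·cos60.2° = 2.067 m → τ = 215 N·m clockwise.
Person: 74.1×9.81 = 726.9 N at 5.78 m → arm 2.873 m → τ = 2088 N·m clockwise.
Wall normal N acts horizontally at the top; its moment arm is the height L sinθ = 8.32·sin60.2° = 7.22 m, counterclockwise.
Setting net torque to zero: N × 7.22 = 2303 → N = 319 N.
ΣFx = 0 ⇒ f = N_wall = 319 N. ΣFy = 0 ⇒ N_floor = 830.9 N.
μ_min = f / N_floor = 319 / 830.9 = 0.384.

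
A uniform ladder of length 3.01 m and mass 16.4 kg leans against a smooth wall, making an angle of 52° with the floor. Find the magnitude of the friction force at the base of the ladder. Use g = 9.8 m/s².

Choose the foot of the ladder as the axis so the floor normal and friction both act there and drop out.
Ladder weight 16.4×9.8 = 160.7 N acts at 1.505 m along the ladder; its horizontal arm is 1.505·cos52° = 0.9266 m → τ = 148.9 N·m clockwise.
Wall normal N acts horizontally at the top; its moment arm is the height L sinθ = 3.01·sin52° = 2.372 m, counterclockwise.
Setting net torque to zero: N × 2.372 = 148.9 → N = 62.8 N.
ΣFx = 0: friction at the foot balances the wall's push, so f = N_wall = 62.8 N.

f ≈ 62.8 N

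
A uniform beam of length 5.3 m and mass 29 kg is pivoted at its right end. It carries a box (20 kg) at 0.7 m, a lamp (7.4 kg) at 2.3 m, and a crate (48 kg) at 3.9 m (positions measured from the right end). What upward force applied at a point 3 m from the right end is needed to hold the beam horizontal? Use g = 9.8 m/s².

About the right end:
Beam weight: 29 × 9.8 = 284.2 N down at 2.65 m → arm 2.65 m, τ = 284.2 × 2.65 = 753.1 N·m counterclockwise.
Box: 20 × 9.8 = 196 N down at 0.7 m → arm 0.7 m, τ = 196 × 0.7 = 137.2 N·m counterclockwise.
Lamp: 7.4 × 9.8 = 72.52 N down at 2.3 m → arm 2.3 m, τ = 72.52 × 2.3 = 166.8 N·m counterclockwise.
Crate: 48 × 9.8 = 470.4 N down at 3.9 m → arm 3.9 m, τ = 470.4 × 3.9 = 1835 N·m counterclockwise.
Net moment of the loads = 2892 N·m counterclockwise.
The upward force F acts at a point 3 m from the right end, arm 3 m, giving F × 3 clockwise.
Balancing moments: F × 3 = 2892, giving F = 2892 / 3 = 964 N.

F ≈ 964 N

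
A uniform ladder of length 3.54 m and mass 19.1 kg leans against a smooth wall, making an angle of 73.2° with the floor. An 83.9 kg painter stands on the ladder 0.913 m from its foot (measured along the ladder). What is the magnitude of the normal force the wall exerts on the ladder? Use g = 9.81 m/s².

About the foot of the ladder:
Ladder weight 19.1×9.81 = 187.4 N acts at 1.77 m along the ladder; its horizontal arm is 1.77·cos73.2° = 0.5116 m → τ = 95.87 N·m clockwise.
Painter: 83.9×9.81 = 823.1 N at 0.913 m → arm 0.2639 m → τ = 217.2 N·m clockwise.
Wall normal N acts horizontally at the top; its moment arm is the height L sinθ = 3.54·sin73.2° = 3.389 m, counterclockwise.
Στ = 0 ⇒ N × 3.389 = 313.1 ⇒ N = 92.4 N.

N_wall ≈ 92.4 N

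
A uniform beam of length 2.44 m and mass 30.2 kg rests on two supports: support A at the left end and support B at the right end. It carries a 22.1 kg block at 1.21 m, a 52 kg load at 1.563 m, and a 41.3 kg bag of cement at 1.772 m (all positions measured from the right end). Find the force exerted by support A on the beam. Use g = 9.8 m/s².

Choose support B as the axis so its reaction then has zero moment arm.
Beam weight: 30.2 × 9.8 = 296 N down at 1.22 m → arm 1.22 m, τ = 296 × 1.22 = 361.1 N·m counterclockwise.
Block: 22.1 × 9.8 = 216.6 N down at 1.21 m → arm 1.21 m, τ = 216.6 × 1.21 = 262.1 N·m counterclockwise.
Load: 52 × 9.8 = 509.6 N down at 1.563 m → arm 1.563 m, τ = 509.6 × 1.563 = 796.5 N·m counterclockwise.
Bag of cement: 41.3 × 9.8 = 404.7 N down at 1.772 m → arm 1.772 m, τ = 404.7 × 1.772 = 717.1 N·m counterclockwise.
Net load moment about support B = 2137 N·m counterclockwise.
Reaction R at support A is upward at 2.44 m, arm 2.44 m → moment R × 2.44 clockwise.
Στ = 0 ⇒ R × 2.44 = 2137 ⇒ R = 876 N.

R_A ≈ 876 N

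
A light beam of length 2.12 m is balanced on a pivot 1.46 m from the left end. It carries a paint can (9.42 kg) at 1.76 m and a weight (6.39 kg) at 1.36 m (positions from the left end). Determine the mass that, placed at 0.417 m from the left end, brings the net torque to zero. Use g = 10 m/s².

m ≈ 2.1 kg

Sum moments about the pivot (at 1.46 m from the left end) (the support reaction has zero arm there).
Paint can: 9.42 × 10 = 94.2 N down at 1.76 m → arm 0.3 m, τ = 94.2 × 0.3 = 28.26 N·m clockwise.
Weight: 6.39 × 10 = 63.9 N down at 1.36 m → arm 0.1 m, τ = 63.9 × 0.1 = 6.39 N·m counterclockwise.
Net moment of known loads = 21.87 N·m clockwise.
An unknown mass m at 0.417 m has arm 1.043 m; its moment is m·g·1.043 counterclockwise.
Στ = 0 ⇒ m × 10 × 1.043 = 21.87 ⇒ m = 21.87 / (10 × 1.043) = 2.1 kg.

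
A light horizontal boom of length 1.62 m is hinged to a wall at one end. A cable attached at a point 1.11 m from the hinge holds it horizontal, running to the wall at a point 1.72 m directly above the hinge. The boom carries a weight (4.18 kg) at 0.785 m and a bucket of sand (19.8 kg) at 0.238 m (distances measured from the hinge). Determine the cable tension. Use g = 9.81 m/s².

T ≈ 84.1 N

Take moments about the hinge.
Weight: 4.18 × 9.81 = 41.01 N down at 0.785 m → arm 0.785 m, τ = 41.01 × 0.785 = 32.19 N·m clockwise.
Bucket of sand: 19.8 × 9.81 = 194.2 N down at 0.238 m → arm 0.238 m, τ = 194.2 × 0.238 = 46.22 N·m clockwise.
Total clockwise load moment = 78.41 N·m.
The cable tension T acts at 1.11 m; only its component perpendicular to the boom, T sinθ, produces torque. sinθ = h/√(h²+d²) = 1.72/√(1.72²+1.11²) = 0.8402.
Setting net torque to zero: T × 1.11 × 0.8402 = 78.41 → T = 78.41 / 0.9326 = 84.1 N.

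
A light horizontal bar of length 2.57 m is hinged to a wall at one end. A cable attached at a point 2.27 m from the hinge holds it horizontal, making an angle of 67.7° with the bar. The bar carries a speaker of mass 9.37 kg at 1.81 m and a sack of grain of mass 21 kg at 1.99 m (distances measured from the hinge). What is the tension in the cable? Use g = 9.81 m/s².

Sum moments about the hinge (the unknown hinge reaction has zero arm there).
Speaker: 9.37 × 9.81 = 91.92 N down at 1.81 m → arm 1.81 m, τ = 91.92 × 1.81 = 166.4 N·m clockwise.
Sack of grain: 21 × 9.81 = 206 N down at 1.99 m → arm 1.99 m, τ = 206 × 1.99 = 409.9 N·m clockwise.
Total clockwise load moment = 576.3 N·m.
The cable tension T acts at 2.27 m; only its component perpendicular to the bar, T sinθ, produces torque. sin 67.7° = 0.9252.
For rotational equilibrium, T × 2.27 × 0.9252 = 576.3, so T = 576.3 / 2.1 = 274 N.

T ≈ 274 N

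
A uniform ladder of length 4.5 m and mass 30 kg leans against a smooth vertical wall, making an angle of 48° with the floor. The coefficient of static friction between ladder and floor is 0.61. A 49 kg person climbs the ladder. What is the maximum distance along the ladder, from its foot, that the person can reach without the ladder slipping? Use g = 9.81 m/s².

d ≈ 3.54 m

Choose the foot of the ladder as the axis so the floor normal and friction both act there and drop out.
Ladder weight 30×9.81 = 294.3 N acts at 2.25 m along the ladder; its horizontal arm is 2.25·cos48° = 1.506 m → τ = 443.2 N·m clockwise.
Person weight 49×9.81 = 480.7 N at distance d → arm d·cos48° → τ = 480.7·d·0.6691 clockwise.
Wall normal N at the top has arm L sinθ = 3.344 m counterclockwise, so Στ = 0 gives N·3.344 = 443.2 + 321.6·d.
ΣFy = 0 ⇒ N_floor = 775 N, so the maximum friction is μ_s·N_floor = 0.61×775 = 472.8 N. ΣFx = 0 ⇒ N_wall = f, so at the slipping point N = 472.8 N.
Substituting: 472.8×3.344 = 443.2 + 321.6·d ⇒ d = (1581 − 443.2) / 321.6 = 3.54 m.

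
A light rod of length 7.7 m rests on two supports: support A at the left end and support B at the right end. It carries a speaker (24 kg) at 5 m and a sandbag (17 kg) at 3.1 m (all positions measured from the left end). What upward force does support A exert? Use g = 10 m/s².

Sum moments about support B (its reaction then has zero moment arm).
Speaker: 24 × 10 = 240 N down at 5 m → arm 2.7 m, τ = 240 × 2.7 = 648 N·m counterclockwise.
Sandbag: 17 × 10 = 170 N down at 3.1 m → arm 4.6 m, τ = 170 × 4.6 = 782 N·m counterclockwise.
Net load moment about support B = 1430 N·m counterclockwise.
Reaction R at support A is upward at 0 m, arm 7.7 m → moment R × 7.7 clockwise.
Balancing moments: R × 7.7 = 1430, giving R = 186 N.

R_A ≈ 186 N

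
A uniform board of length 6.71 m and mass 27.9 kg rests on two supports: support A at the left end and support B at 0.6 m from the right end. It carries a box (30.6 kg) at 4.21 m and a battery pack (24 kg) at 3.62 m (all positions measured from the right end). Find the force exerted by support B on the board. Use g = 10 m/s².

Choose support A as the axis so its reaction then has zero moment arm.
Beam weight: 27.9 × 10 = 279 N down at 3.355 m → arm 3.355 m, τ = 279 × 3.355 = 936 N·m clockwise.
Box: 30.6 × 10 = 306 N down at 4.21 m → arm 2.5 m, τ = 306 × 2.5 = 765 N·m clockwise.
Battery pack: 24 × 10 = 240 N down at 3.62 m → arm 3.09 m, τ = 240 × 3.09 = 741.6 N·m clockwise.
Net load moment about support A = 2443 N·m clockwise.
Reaction R at support B is upward at 0.6 m, arm 6.11 m → moment R × 6.11 counterclockwise.
Balancing moments: R × 6.11 = 2443, giving R = 400 N.

R_B ≈ 400 N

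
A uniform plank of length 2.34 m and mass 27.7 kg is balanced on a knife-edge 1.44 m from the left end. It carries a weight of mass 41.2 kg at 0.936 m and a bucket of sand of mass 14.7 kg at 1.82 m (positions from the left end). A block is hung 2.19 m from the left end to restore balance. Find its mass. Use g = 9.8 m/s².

Choose the knife-edge (at 1.44 m from the left end) as the axis so the support reaction has zero arm there.
Beam weight: 27.7 × 9.8 = 271.5 N down at 1.17 m → arm 0.27 m, τ = 271.5 × 0.27 = 73.31 N·m counterclockwise.
Weight: 41.2 × 9.8 = 403.8 N down at 0.936 m → arm 0.504 m, τ = 403.8 × 0.504 = 203.5 N·m counterclockwise.
Bucket of sand: 14.7 × 9.8 = 144.1 N down at 1.82 m → arm 0.38 m, τ = 144.1 × 0.38 = 54.76 N·m clockwise.
Net moment of known loads = 222.1 N·m counterclockwise.
An unknown mass m at 2.19 m has arm 0.75 m; its moment is m·g·0.75 clockwise.
Στ = 0 ⇒ m × 9.8 × 0.75 = 222.1 ⇒ m = 222.1 / (9.8 × 0.75) = 30.2 kg.

m ≈ 30.2 kg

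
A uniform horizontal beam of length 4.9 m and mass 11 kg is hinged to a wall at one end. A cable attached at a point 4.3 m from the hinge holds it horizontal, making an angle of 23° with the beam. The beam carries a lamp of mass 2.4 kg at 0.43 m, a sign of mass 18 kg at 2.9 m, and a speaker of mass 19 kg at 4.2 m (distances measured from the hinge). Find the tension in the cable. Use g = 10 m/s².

Choose the hinge as the axis so the unknown hinge reaction has zero arm there.
Beam weight: 11 × 10 = 110 N down at 2.45 m → arm 2.45 m, τ = 110 × 2.45 = 269.5 N·m clockwise.
Lamp: 2.4 × 10 = 24 N down at 0.43 m → arm 0.43 m, τ = 24 × 0.43 = 10.32 N·m clockwise.
Sign: 18 × 10 = 180 N down at 2.9 m → arm 2.9 m, τ = 180 × 2.9 = 522 N·m clockwise.
Speaker: 19 × 10 = 190 N down at 4.2 m → arm 4.2 m, τ = 190 × 4.2 = 798 N·m clockwise.
Total clockwise load moment = 1600 N·m.
The cable tension T acts at 4.3 m; only its component perpendicular to the beam, T sinθ, produces torque. sin 23° = 0.3907.
For rotational equilibrium, T × 4.3 × 0.3907 = 1600, so T = 1600 / 1.68 = 952 N.

T ≈ 952 N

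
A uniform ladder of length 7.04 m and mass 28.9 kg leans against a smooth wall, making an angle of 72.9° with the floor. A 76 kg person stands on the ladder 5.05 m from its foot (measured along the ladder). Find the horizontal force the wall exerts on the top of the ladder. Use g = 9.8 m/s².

Sum moments about the foot of the ladder (the floor normal and friction both act there and drop out).
Ladder weight 28.9×9.8 = 283.2 N acts at 3.52 m along the ladder; its horizontal arm is 3.52·cos72.9° = 1.035 m → τ = 293.1 N·m clockwise.
Person: 76×9.8 = 744.8 N at 5.05 m → arm 1.485 m → τ = 1106 N·m clockwise.
Wall normal N acts horizontally at the top; its moment arm is the height L sinθ = 7.04·sin72.9° = 6.729 m, counterclockwise.
Setting net torque to zero: N × 6.729 = 1399 → N = 208 N.

N_wall ≈ 208 N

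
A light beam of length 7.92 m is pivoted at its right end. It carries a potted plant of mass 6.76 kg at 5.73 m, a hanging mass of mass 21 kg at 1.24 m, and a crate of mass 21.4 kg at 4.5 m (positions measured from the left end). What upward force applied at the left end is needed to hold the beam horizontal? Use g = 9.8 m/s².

Choose the right end as the axis so the unknown pivot reaction has zero arm there.
Potted plant: 6.76 × 9.8 = 66.25 N down at 5.73 m → arm 2.19 m, τ = 66.25 × 2.19 = 145.1 N·m counterclockwise.
Hanging mass: 21 × 9.8 = 205.8 N down at 1.24 m → arm 6.68 m, τ = 205.8 × 6.68 = 1375 N·m counterclockwise.
Crate: 21.4 × 9.8 = 209.7 N down at 4.5 m → arm 3.42 m, τ = 209.7 × 3.42 = 717.2 N·m counterclockwise.
Net moment of the loads = 2237 N·m counterclockwise.
The upward force F acts at the left end, arm 7.92 m, giving F × 7.92 clockwise.
Στ = 0 ⇒ F × 7.92 = 2237 ⇒ F = 2237 / 7.92 = 282 N.

F ≈ 282 N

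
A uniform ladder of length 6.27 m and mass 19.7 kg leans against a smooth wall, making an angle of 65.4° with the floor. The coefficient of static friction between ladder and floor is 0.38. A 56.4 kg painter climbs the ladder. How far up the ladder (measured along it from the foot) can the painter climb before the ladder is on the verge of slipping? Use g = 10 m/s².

d ≈ 5.93 m

Choose the foot of the ladder as the axis so the floor normal and friction both act there and drop out.
Ladder weight 19.7×10 = 197 N acts at 3.135 m along the ladder; its horizontal arm is 3.135·cos65.4° = 1.305 m → τ = 257.1 N·m clockwise.
Painter weight 56.4×10 = 564 N at distance d → arm d·cos65.4° → τ = 564·d·0.4163 clockwise.
Wall normal N at the top has arm L sinθ = 5.701 m counterclockwise, so Στ = 0 gives N·5.701 = 257.1 + 234.8·d.
ΣFy = 0 ⇒ N_floor = 761 N, so the maximum friction is μ_s·N_floor = 0.38×761 = 289.2 N. ΣFx = 0 ⇒ N_wall = f, so at the slipping point N = 289.2 N.
Substituting: 289.2×5.701 = 257.1 + 234.8·d ⇒ d = (1649 − 257.1) / 234.8 = 5.93 m.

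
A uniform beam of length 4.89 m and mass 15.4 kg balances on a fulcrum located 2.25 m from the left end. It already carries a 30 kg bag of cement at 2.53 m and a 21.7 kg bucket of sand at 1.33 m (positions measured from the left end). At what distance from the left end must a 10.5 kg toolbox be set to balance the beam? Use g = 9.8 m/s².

Sum moments about the fulcrum (at 2.25 m from the left end) (the support reaction has zero arm there).
Beam weight: 15.4 × 9.8 = 150.9 N down at 2.445 m → arm 0.195 m, τ = 150.9 × 0.195 = 29.43 N·m clockwise.
Bag of cement: 30 × 9.8 = 294 N down at 2.53 m → arm 0.28 m, τ = 294 × 0.28 = 82.32 N·m clockwise.
Bucket of sand: 21.7 × 9.8 = 212.7 N down at 1.33 m → arm 0.92 m, τ = 212.7 × 0.92 = 195.7 N·m counterclockwise.
Net moment of existing loads = 83.95 N·m counterclockwise.
The toolbox weighs 10.5 × 9.8 = 102.9 N and must supply an equal clockwise moment, so its lever arm about the fulcrum is 83.95 / 102.9 = 0.816 m.
That puts it at 2.25 + 0.816 = 3.07 m from the left end.

x ≈ 3.07 m from the left end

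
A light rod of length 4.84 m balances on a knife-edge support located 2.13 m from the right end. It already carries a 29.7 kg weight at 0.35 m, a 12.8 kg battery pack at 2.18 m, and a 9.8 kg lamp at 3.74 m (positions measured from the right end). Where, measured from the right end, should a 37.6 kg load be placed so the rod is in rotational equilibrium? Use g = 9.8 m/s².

x ≈ 3.1 m from the right end

About the knife-edge support (at 2.13 m from the right end):
Weight: 29.7 × 9.8 = 291.1 N down at 0.35 m → arm 1.78 m, τ = 291.1 × 1.78 = 518.2 N·m clockwise.
Battery pack: 12.8 × 9.8 = 125.4 N down at 2.18 m → arm 0.05 m, τ = 125.4 × 0.05 = 6.27 N·m counterclockwise.
Lamp: 9.8 × 9.8 = 96.04 N down at 3.74 m → arm 1.61 m, τ = 96.04 × 1.61 = 154.6 N·m counterclockwise.
Net moment of existing loads = 357.3 N·m clockwise.
The load weighs 37.6 × 9.8 = 368.5 N and must supply an equal counterclockwise moment, so its lever arm about the knife-edge support is 357.3 / 368.5 = 0.97 m.
That puts it at 2.13 + 0.97 = 3.1 m from the right end.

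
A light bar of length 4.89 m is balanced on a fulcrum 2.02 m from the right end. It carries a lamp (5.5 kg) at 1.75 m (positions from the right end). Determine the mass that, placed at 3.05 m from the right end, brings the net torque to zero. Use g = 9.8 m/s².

Taking torques about the fulcrum (at 2.02 m from the right end):
Lamp: 5.5 × 9.8 = 53.9 N down at 1.75 m → arm 0.27 m, τ = 53.9 × 0.27 = 14.55 N·m clockwise.
Net moment of known loads = 14.55 N·m clockwise.
An unknown mass m at 3.05 m has arm 1.03 m; its moment is m·g·1.03 counterclockwise.
Balancing moments: m × 9.8 × 1.03 = 14.55, giving m = 14.55 / (9.8 × 1.03) = 1.44 kg.

m ≈ 1.44 kg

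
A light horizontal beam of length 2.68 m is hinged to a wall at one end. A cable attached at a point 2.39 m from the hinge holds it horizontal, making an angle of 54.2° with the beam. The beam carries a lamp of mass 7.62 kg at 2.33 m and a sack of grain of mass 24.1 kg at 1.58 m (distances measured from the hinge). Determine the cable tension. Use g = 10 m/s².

Choose the hinge as the axis so the unknown hinge reaction has zero arm there.
Lamp: 7.62 × 10 = 76.2 N down at 2.33 m → arm 2.33 m, τ = 76.2 × 2.33 = 177.5 N·m clockwise.
Sack of grain: 24.1 × 10 = 241 N down at 1.58 m → arm 1.58 m, τ = 241 × 1.58 = 380.8 N·m clockwise.
Total clockwise load moment = 558.3 N·m.
The cable tension T acts at 2.39 m; only its component perpendicular to the beam, T sinθ, produces torque. sin 54.2° = 0.8111.
Balancing moments: T × 2.39 × 0.8111 = 558.3, giving T = 558.3 / 1.939 = 288 N.

T ≈ 288 N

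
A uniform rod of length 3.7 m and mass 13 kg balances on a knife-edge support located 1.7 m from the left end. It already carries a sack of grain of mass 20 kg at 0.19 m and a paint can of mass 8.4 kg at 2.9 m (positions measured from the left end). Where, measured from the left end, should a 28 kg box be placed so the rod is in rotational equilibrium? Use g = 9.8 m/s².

x ≈ 2.35 m from the left end

Take moments about the knife-edge support (at 1.7 m from the left end).
Beam weight: 13 × 9.8 = 127.4 N down at 1.85 m → arm 0.15 m, τ = 127.4 × 0.15 = 19.11 N·m clockwise.
Sack of grain: 20 × 9.8 = 196 N down at 0.19 m → arm 1.51 m, τ = 196 × 1.51 = 296 N·m counterclockwise.
Paint can: 8.4 × 9.8 = 82.32 N down at 2.9 m → arm 1.2 m, τ = 82.32 × 1.2 = 98.78 N·m clockwise.
Net moment of existing loads = 178.1 N·m counterclockwise.
The box weighs 28 × 9.8 = 274.4 N and must supply an equal clockwise moment, so its lever arm about the knife-edge support is 178.1 / 274.4 = 0.649 m.
That puts it at 1.7 + 0.649 = 2.35 m from the left end.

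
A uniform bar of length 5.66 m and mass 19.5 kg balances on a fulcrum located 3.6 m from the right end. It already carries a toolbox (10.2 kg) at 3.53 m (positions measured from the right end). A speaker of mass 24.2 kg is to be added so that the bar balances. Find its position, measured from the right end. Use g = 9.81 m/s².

x ≈ 4.25 m from the right end

Sum moments about the fulcrum (at 3.6 m from the right end) (the support reaction has zero arm there).
Beam weight: 19.5 × 9.81 = 191.3 N down at 2.83 m → arm 0.77 m, τ = 191.3 × 0.77 = 147.3 N·m clockwise.
Toolbox: 10.2 × 9.81 = 100.1 N down at 3.53 m → arm 0.07 m, τ = 100.1 × 0.07 = 7.007 N·m clockwise.
Net moment of existing loads = 154.3 N·m clockwise.
The speaker weighs 24.2 × 9.81 = 237.4 N and must supply an equal counterclockwise moment, so its lever arm about the fulcrum is 154.3 / 237.4 = 0.65 m.
That puts it at 3.6 + 0.65 = 4.25 m from the right end.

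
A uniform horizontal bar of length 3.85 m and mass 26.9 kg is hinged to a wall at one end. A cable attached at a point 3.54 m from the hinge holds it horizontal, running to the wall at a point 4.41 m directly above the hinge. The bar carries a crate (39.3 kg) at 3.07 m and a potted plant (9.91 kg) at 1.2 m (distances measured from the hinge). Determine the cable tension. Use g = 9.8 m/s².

About the hinge:
Beam weight: 26.9 × 9.8 = 263.6 N down at 1.925 m → arm 1.925 m, τ = 263.6 × 1.925 = 507.4 N·m clockwise.
Crate: 39.3 × 9.8 = 385.1 N down at 3.07 m → arm 3.07 m, τ = 385.1 × 3.07 = 1182 N·m clockwise.
Potted plant: 9.91 × 9.8 = 97.12 N down at 1.2 m → arm 1.2 m, τ = 97.12 × 1.2 = 116.5 N·m clockwise.
Total clockwise load moment = 1806 N·m.
The cable tension T acts at 3.54 m; only its component perpendicular to the bar, T sinθ, produces torque. sinθ = h/√(h²+d²) = 4.41/√(4.41²+3.54²) = 0.7798.
Balancing moments: T × 3.54 × 0.7798 = 1806, giving T = 1806 / 2.76 = 654 N.

T ≈ 654 N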